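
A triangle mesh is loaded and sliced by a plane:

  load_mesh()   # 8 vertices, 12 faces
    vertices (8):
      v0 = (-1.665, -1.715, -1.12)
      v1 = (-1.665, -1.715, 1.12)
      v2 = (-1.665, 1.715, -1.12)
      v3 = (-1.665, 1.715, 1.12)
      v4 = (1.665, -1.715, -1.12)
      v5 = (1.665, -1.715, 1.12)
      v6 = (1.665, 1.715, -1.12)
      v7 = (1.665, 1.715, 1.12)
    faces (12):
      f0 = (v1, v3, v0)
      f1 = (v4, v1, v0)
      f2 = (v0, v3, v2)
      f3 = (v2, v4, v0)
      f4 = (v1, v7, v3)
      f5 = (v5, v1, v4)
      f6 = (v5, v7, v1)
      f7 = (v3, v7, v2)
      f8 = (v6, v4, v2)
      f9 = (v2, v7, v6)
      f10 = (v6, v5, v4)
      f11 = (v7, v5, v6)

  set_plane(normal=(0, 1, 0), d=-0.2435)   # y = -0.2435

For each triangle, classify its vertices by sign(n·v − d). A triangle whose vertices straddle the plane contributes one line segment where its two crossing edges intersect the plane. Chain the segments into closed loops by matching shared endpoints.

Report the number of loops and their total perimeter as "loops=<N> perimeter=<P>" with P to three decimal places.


loops=1 perimeter=11.140

Straddling triangles (8 of 12):
  (v1,v3,v0) [-+-] → (-1.665, -0.2435, 1.12)–(-1.665, -0.2435, -0.15902)  len=1.2790
  (v0,v3,v2) [-++] → (-1.665, -0.2435, -0.15902)–(-1.665, -0.2435, -1.12)  len=0.9610
  (v2,v4,v0) [+--] → (0.236401, -0.2435, -1.12)–(-1.665, -0.2435, -1.12)  len=1.9014
  (v1,v7,v3) [-++] → (-0.236401, -0.2435, 1.12)–(-1.665, -0.2435, 1.12)  len=1.4286
  (v5,v7,v1) [-+-] → (1.665, -0.2435, 1.12)–(-0.236401, -0.2435, 1.12)  len=1.9014
  (v6,v4,v2) [+-+] → (1.665, -0.2435, -1.12)–(0.236401, -0.2435, -1.12)  len=1.4286
  (v6,v5,v4) [+--] → (1.665, -0.2435, 0.15902)–(1.665, -0.2435, -1.12)  len=1.2790
  (v7,v5,v6) [+-+] → (1.665, -0.2435, 1.12)–(1.665, -0.2435, 0.15902)  len=0.9610

Chained into 1 loop(s):
  loop 1: 8 segments, perimeter = 11.1400
Total perimeter = 11.140


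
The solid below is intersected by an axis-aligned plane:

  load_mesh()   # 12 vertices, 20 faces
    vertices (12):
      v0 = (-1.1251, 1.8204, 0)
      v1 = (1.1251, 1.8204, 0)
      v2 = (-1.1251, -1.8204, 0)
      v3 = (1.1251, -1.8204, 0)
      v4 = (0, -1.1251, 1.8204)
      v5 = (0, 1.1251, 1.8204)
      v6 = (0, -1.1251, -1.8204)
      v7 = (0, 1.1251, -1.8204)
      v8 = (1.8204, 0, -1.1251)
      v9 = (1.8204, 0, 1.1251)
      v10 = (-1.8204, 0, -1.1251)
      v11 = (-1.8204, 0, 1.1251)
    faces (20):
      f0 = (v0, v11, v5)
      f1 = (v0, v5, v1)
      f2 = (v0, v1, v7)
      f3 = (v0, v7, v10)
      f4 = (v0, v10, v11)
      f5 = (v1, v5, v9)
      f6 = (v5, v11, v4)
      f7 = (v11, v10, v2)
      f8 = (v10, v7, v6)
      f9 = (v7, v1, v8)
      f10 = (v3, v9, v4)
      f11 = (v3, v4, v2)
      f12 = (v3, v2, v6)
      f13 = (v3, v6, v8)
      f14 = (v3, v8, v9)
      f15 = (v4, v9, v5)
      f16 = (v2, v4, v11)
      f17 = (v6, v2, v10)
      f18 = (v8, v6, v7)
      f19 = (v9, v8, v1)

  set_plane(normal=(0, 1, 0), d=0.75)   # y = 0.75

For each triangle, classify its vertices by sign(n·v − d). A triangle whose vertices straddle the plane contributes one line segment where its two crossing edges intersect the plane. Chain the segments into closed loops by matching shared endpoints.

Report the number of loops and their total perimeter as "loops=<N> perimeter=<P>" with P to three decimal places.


Straddling triangles (10 of 20):
  (v0,v11,v5) [+-+] → (-1.53394, 0.75, 0.661562)–(-0.606908, 0.75, 1.58859)  len=1.3110
  (v0,v7,v10) [++-] → (-0.606908, 0.75, -1.58859)–(-1.53394, 0.75, -0.661562)  len=1.3110
  (v0,v10,v11) [+--] → (-1.53394, 0.75, -0.661562)–(-1.53394, 0.75, 0.661562)  len=1.3231
  (v1,v5,v9) [++-] → (0.606908, 0.75, 1.58859)–(1.53394, 0.75, 0.661562)  len=1.3110
  (v5,v11,v4) [+--] → (-0.606908, 0.75, 1.58859)–(0, 0.75, 1.8204)  len=0.6497
  (v10,v7,v6) [-+-] → (-0.606908, 0.75, -1.58859)–(0, 0.75, -1.8204)  len=0.6497
  (v7,v1,v8) [++-] → (1.53394, 0.75, -0.661562)–(0.606908, 0.75, -1.58859)  len=1.3110
  (v4,v9,v5) [--+] → (0.606908, 0.75, 1.58859)–(0, 0.75, 1.8204)  len=0.6497
  (v8,v6,v7) [--+] → (0, 0.75, -1.8204)–(0.606908, 0.75, -1.58859)  len=0.6497
  (v9,v8,v1) [--+] → (1.53394, 0.75, -0.661562)–(1.53394, 0.75, 0.661562)  len=1.3231

Chained into 1 loop(s):
  loop 1: 10 segments, perimeter = 10.4890
Total perimeter = 10.489

loops=1 perimeter=10.489


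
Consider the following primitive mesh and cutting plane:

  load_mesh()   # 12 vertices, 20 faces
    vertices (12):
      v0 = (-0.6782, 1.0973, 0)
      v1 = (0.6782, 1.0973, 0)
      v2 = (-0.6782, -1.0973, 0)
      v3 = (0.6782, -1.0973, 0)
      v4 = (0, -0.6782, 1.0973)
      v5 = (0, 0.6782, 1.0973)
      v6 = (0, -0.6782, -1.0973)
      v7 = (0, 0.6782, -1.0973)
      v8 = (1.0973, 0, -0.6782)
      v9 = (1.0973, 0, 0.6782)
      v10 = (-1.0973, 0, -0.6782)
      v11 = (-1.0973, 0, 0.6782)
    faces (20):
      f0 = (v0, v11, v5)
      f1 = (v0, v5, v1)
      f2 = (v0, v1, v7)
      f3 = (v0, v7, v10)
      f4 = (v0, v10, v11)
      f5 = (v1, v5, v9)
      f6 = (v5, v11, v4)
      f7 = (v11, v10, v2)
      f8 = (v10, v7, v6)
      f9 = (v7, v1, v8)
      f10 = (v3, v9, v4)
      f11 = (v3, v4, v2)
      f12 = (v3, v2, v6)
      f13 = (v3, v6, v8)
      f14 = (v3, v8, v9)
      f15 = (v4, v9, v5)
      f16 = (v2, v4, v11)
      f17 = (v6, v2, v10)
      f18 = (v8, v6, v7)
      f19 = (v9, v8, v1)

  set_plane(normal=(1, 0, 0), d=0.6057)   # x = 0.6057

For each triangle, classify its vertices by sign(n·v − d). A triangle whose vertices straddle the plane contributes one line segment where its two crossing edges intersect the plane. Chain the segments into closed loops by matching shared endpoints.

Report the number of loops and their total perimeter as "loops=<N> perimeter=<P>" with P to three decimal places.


Straddling triangles (10 of 20):
  (v0,v5,v1) [--+] → (0.6057, 1.0525, 0.117302)–(0.6057, 1.0973, 0)  len=0.1256
  (v0,v1,v7) [-+-] → (0.6057, 1.0973, 0)–(0.6057, 1.0525, -0.117302)  len=0.1256
  (v1,v5,v9) [+-+] → (0.6057, 1.0525, 0.117302)–(0.6057, 0.30384, 0.86596)  len=1.0588
  (v7,v1,v8) [-++] → (0.6057, 1.0525, -0.117302)–(0.6057, 0.30384, -0.86596)  len=1.0588
  (v3,v9,v4) [++-] → (0.6057, -0.30384, 0.86596)–(0.6057, -1.0525, 0.117302)  len=1.0588
  (v3,v4,v2) [+--] → (0.6057, -1.0525, 0.117302)–(0.6057, -1.0973, 0)  len=0.1256
  (v3,v2,v6) [+--] → (0.6057, -1.0973, 0)–(0.6057, -1.0525, -0.117302)  len=0.1256
  (v3,v6,v8) [+-+] → (0.6057, -1.0525, -0.117302)–(0.6057, -0.30384, -0.86596)  len=1.0588
  (v4,v9,v5) [-+-] → (0.6057, -0.30384, 0.86596)–(0.6057, 0.30384, 0.86596)  len=0.6077
  (v8,v6,v7) [+--] → (0.6057, -0.30384, -0.86596)–(0.6057, 0.30384, -0.86596)  len=0.6077

Chained into 1 loop(s):
  loop 1: 10 segments, perimeter = 5.9527
Total perimeter = 5.953

loops=1 perimeter=5.953


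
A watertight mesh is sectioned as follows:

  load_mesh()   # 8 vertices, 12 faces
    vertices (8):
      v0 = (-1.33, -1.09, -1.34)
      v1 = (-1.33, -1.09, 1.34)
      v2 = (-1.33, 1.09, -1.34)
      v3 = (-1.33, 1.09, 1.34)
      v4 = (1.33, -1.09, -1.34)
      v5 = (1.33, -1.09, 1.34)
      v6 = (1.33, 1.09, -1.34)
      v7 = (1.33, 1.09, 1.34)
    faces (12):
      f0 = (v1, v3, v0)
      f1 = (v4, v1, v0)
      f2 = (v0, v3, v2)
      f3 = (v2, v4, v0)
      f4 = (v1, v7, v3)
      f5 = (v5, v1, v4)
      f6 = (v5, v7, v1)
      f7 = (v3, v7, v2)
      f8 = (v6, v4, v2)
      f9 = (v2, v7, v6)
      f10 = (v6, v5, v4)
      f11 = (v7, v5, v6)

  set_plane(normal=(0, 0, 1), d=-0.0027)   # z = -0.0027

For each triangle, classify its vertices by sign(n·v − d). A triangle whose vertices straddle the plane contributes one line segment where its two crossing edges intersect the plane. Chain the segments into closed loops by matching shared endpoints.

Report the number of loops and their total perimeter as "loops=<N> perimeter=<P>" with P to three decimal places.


loops=1 perimeter=9.680

Straddling triangles (8 of 12):
  (v1,v3,v0) [++-] → (-1.33, -0.00219627, -0.0027)–(-1.33, -1.09, -0.0027)  len=1.0878
  (v4,v1,v0) [-+-] → (0.00267985, -1.09, -0.0027)–(-1.33, -1.09, -0.0027)  len=1.3327
  (v0,v3,v2) [-+-] → (-1.33, -0.00219627, -0.0027)–(-1.33, 1.09, -0.0027)  len=1.0922
  (v5,v1,v4) [++-] → (0.00267985, -1.09, -0.0027)–(1.33, -1.09, -0.0027)  len=1.3273
  (v3,v7,v2) [++-] → (-0.00267985, 1.09, -0.0027)–(-1.33, 1.09, -0.0027)  len=1.3273
  (v2,v7,v6) [-+-] → (-0.00267985, 1.09, -0.0027)–(1.33, 1.09, -0.0027)  len=1.3327
  (v6,v5,v4) [-+-] → (1.33, 0.00219627, -0.0027)–(1.33, -1.09, -0.0027)  len=1.0922
  (v7,v5,v6) [++-] → (1.33, 0.00219627, -0.0027)–(1.33, 1.09, -0.0027)  len=1.0878

Chained into 1 loop(s):
  loop 1: 8 segments, perimeter = 9.6800
Total perimeter = 9.680


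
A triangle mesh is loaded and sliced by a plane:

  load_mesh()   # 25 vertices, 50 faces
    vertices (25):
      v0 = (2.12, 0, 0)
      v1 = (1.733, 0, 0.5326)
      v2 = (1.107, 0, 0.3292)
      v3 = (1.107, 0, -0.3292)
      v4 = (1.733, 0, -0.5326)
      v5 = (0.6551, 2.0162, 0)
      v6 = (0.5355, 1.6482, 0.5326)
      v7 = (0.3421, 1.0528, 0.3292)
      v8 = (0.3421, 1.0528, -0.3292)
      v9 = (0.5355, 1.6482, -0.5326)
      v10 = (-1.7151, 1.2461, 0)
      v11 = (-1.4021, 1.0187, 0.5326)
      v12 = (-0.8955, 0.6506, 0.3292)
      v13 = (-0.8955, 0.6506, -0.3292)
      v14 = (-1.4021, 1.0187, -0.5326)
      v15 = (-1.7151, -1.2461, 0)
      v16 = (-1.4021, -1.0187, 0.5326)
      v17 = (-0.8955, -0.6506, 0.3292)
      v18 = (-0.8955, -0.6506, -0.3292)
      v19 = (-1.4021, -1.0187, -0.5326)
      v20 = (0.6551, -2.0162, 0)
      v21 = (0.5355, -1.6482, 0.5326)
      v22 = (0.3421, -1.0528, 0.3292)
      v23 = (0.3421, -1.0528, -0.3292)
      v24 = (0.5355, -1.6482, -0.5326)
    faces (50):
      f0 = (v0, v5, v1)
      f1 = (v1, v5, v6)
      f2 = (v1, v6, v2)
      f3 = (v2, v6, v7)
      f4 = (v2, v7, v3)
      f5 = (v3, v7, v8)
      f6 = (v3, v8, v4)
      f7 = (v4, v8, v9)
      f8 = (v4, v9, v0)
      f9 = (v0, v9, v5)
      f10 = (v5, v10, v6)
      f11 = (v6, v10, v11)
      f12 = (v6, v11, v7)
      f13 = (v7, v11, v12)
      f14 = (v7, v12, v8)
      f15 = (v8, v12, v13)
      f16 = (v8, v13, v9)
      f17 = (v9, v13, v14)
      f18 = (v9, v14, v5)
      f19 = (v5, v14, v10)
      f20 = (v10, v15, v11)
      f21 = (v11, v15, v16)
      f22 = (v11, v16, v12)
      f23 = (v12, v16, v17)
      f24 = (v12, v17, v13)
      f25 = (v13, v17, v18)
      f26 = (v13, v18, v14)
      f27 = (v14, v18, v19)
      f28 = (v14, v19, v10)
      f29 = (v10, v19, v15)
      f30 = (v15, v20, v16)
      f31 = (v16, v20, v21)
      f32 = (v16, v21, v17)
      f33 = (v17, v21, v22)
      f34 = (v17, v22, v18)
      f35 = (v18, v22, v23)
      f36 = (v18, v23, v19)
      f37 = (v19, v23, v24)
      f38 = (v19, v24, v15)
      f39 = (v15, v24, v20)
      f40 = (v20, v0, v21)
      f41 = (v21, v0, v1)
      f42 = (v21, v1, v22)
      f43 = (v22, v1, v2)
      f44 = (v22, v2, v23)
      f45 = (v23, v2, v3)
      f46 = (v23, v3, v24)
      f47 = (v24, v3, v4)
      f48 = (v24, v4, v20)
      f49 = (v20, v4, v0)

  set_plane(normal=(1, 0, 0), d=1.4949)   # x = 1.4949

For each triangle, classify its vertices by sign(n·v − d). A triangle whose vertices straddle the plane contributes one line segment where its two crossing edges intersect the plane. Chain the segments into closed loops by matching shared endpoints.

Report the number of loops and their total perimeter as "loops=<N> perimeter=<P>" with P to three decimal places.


loops=1 perimeter=4.360

Straddling triangles (14 of 50):
  (v0,v5,v1) [+-+] → (1.4949, 0.86035, 0)–(1.4949, 0.445363, 0.414953)  len=0.5869
  (v1,v5,v6) [+--] → (1.4949, 0.445363, 0.414953)–(1.4949, 0.327713, 0.5326)  len=0.1664
  (v1,v6,v2) [+--] → (1.4949, 0.327713, 0.5326)–(1.4949, 0, 0.455237)  len=0.3367
  (v3,v8,v4) [--+] → (1.4949, 0.180223, -0.497781)–(1.4949, 0, -0.455237)  len=0.1852
  (v4,v8,v9) [+--] → (1.4949, 0.180223, -0.497781)–(1.4949, 0.327713, -0.5326)  len=0.1515
  (v4,v9,v0) [+-+] → (1.4949, 0.327713, -0.5326)–(1.4949, 0.65023, -0.210116)  len=0.4561
  (v0,v9,v5) [+--] → (1.4949, 0.65023, -0.210116)–(1.4949, 0.86035, 0)  len=0.2972
  (v20,v0,v21) [-+-] → (1.4949, -0.86035, 0)–(1.4949, -0.65023, 0.210116)  len=0.2972
  (v21,v0,v1) [-++] → (1.4949, -0.65023, 0.210116)–(1.4949, -0.327713, 0.5326)  len=0.4561
  (v21,v1,v22) [-+-] → (1.4949, -0.327713, 0.5326)–(1.4949, -0.180223, 0.497781)  len=0.1515
  (v22,v1,v2) [-+-] → (1.4949, -0.180223, 0.497781)–(1.4949, 0, 0.455237)  len=0.1852
  (v24,v3,v4) [--+] → (1.4949, 0, -0.455237)–(1.4949, -0.327713, -0.5326)  len=0.3367
  (v24,v4,v20) [-+-] → (1.4949, -0.327713, -0.5326)–(1.4949, -0.445363, -0.414953)  len=0.1664
  (v20,v4,v0) [-++] → (1.4949, -0.445363, -0.414953)–(1.4949, -0.86035, 0)  len=0.5869

Chained into 1 loop(s):
  loop 1: 14 segments, perimeter = 4.3598
Total perimeter = 4.360


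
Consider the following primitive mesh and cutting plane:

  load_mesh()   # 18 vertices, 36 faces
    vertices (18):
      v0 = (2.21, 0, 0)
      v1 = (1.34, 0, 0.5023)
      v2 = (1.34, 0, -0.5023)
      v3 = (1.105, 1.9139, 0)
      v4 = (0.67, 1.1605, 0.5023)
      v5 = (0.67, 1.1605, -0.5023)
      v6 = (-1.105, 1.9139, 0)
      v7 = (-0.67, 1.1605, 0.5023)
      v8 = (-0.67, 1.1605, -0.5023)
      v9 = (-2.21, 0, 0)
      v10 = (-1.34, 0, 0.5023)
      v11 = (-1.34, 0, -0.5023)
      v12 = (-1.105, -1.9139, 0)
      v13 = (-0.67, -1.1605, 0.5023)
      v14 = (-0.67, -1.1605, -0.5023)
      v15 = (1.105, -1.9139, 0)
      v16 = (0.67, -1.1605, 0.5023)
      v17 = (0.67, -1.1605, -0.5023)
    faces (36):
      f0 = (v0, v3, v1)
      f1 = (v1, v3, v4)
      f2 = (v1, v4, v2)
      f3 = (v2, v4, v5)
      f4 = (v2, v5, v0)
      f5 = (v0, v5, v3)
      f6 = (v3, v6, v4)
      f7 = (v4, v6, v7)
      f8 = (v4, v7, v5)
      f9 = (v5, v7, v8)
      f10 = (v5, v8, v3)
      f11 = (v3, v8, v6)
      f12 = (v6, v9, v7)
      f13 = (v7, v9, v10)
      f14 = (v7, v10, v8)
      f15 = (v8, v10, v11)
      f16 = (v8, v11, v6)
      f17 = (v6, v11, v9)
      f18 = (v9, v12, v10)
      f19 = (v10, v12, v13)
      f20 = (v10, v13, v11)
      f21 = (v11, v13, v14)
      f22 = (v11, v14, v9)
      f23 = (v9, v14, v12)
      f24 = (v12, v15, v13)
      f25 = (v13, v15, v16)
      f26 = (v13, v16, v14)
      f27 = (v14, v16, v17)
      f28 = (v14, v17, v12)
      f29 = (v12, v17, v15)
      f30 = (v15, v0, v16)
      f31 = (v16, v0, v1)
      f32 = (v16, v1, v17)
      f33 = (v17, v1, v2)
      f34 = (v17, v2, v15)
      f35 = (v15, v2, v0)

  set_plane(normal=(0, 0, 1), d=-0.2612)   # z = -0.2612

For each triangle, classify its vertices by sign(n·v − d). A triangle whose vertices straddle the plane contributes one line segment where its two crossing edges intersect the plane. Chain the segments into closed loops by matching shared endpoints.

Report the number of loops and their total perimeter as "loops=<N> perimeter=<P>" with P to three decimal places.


Straddling triangles (24 of 36):
  (v1,v4,v2) [++-] → (1.1792, 0.278515, -0.2612)–(1.34, 0, -0.2612)  len=0.3216
  (v2,v4,v5) [-+-] → (1.1792, 0.278515, -0.2612)–(0.67, 1.1605, -0.2612)  len=1.0184
  (v2,v5,v0) [--+] → (1.40919, 0.603469, -0.2612)–(1.75759, 0, -0.2612)  len=0.6968
  (v0,v5,v3) [+-+] → (1.40919, 0.603469, -0.2612)–(0.878797, 1.52213, -0.2612)  len=1.0608
  (v4,v7,v5) [++-] → (0.348405, 1.1605, -0.2612)–(0.67, 1.1605, -0.2612)  len=0.3216
  (v5,v7,v8) [-+-] → (0.348405, 1.1605, -0.2612)–(-0.67, 1.1605, -0.2612)  len=1.0184
  (v5,v8,v3) [--+] → (0.181986, 1.52213, -0.2612)–(0.878797, 1.52213, -0.2612)  len=0.6968
  (v3,v8,v6) [+-+] → (0.181986, 1.52213, -0.2612)–(-0.878797, 1.52213, -0.2612)  len=1.0608
  (v7,v10,v8) [++-] → (-0.830797, 0.881985, -0.2612)–(-0.67, 1.1605, -0.2612)  len=0.3216
  (v8,v10,v11) [-+-] → (-0.830797, 0.881985, -0.2612)–(-1.34, 0, -0.2612)  len=1.0184
  (v8,v11,v6) [--+] → (-1.2272, 0.918657, -0.2612)–(-0.878797, 1.52213, -0.2612)  len=0.6968
  (v6,v11,v9) [+-+] → (-1.2272, 0.918657, -0.2612)–(-1.75759, 0, -0.2612)  len=1.0608
  (v10,v13,v11) [++-] → (-1.1792, -0.278515, -0.2612)–(-1.34, 0, -0.2612)  len=0.3216
  (v11,v13,v14) [-+-] → (-1.1792, -0.278515, -0.2612)–(-0.67, -1.1605, -0.2612)  len=1.0184
  (v11,v14,v9) [--+] → (-1.40919, -0.603469, -0.2612)–(-1.75759, 0, -0.2612)  len=0.6968
  (v9,v14,v12) [+-+] → (-1.40919, -0.603469, -0.2612)–(-0.878797, -1.52213, -0.2612)  len=1.0608
  (v13,v16,v14) [++-] → (-0.348405, -1.1605, -0.2612)–(-0.67, -1.1605, -0.2612)  len=0.3216
  (v14,v16,v17) [-+-] → (-0.348405, -1.1605, -0.2612)–(0.67, -1.1605, -0.2612)  len=1.0184
  (v14,v17,v12) [--+] → (-0.181986, -1.52213, -0.2612)–(-0.878797, -1.52213, -0.2612)  len=0.6968
  (v12,v17,v15) [+-+] → (-0.181986, -1.52213, -0.2612)–(0.878797, -1.52213, -0.2612)  len=1.0608
  (v16,v1,v17) [++-] → (0.830797, -0.881985, -0.2612)–(0.67, -1.1605, -0.2612)  len=0.3216
  (v17,v1,v2) [-+-] → (0.830797, -0.881985, -0.2612)–(1.34, 0, -0.2612)  len=1.0184
  (v17,v2,v15) [--+] → (1.2272, -0.918657, -0.2612)–(0.878797, -1.52213, -0.2612)  len=0.6968
  (v15,v2,v0) [+-+] → (1.2272, -0.918657, -0.2612)–(1.75759, 0, -0.2612)  len=1.0608

Chained into 2 loop(s):
  loop 1: 12 segments, perimeter = 8.0401
  loop 2: 12 segments, perimeter = 10.5456
Total perimeter = 18.586

loops=2 perimeter=18.586


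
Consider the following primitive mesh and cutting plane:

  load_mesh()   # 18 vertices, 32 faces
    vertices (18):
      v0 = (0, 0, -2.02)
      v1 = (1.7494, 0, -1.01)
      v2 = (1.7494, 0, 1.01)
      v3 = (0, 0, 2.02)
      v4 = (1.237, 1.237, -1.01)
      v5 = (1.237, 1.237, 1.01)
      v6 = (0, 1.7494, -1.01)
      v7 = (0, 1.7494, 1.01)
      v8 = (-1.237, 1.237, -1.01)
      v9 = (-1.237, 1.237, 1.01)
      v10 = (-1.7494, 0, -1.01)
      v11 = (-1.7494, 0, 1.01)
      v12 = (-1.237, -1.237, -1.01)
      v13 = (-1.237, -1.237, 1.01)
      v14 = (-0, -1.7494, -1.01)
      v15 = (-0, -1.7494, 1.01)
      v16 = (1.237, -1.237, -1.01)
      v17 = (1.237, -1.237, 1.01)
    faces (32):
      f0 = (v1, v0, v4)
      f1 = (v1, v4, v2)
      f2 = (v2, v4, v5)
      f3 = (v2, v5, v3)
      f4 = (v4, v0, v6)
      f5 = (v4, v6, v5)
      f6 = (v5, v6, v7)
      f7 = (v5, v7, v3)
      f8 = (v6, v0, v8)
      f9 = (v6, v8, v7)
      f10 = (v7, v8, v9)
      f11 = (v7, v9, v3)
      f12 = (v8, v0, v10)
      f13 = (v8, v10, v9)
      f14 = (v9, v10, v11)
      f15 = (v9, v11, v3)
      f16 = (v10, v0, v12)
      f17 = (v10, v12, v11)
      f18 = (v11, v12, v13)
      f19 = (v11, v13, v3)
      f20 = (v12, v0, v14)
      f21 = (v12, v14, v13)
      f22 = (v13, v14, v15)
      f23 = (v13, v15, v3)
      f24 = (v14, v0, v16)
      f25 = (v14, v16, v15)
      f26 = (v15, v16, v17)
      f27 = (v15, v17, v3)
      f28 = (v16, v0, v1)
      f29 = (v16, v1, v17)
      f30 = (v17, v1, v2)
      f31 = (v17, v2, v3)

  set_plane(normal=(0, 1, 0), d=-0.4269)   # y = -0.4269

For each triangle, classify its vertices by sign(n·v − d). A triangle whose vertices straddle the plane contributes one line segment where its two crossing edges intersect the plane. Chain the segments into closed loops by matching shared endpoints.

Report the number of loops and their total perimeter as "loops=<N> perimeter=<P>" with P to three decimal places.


Straddling triangles (12 of 32):
  (v10,v0,v12) [++-] → (-0.4269, -0.4269, -1.67144)–(-1.57257, -0.4269, -1.01)  len=1.3229
  (v10,v12,v11) [+-+] → (-1.57257, -0.4269, -1.01)–(-1.57257, -0.4269, 0.31288)  len=1.3229
  (v11,v12,v13) [+--] → (-1.57257, -0.4269, 0.31288)–(-1.57257, -0.4269, 1.01)  len=0.6971
  (v11,v13,v3) [+-+] → (-1.57257, -0.4269, 1.01)–(-0.4269, -0.4269, 1.67144)  len=1.3229
  (v12,v0,v14) [-+-] → (-0.4269, -0.4269, -1.67144)–(0, -0.4269, -1.77353)  len=0.4389
  (v13,v15,v3) [--+] → (0, -0.4269, 1.77353)–(-0.4269, -0.4269, 1.67144)  len=0.4389
  (v14,v0,v16) [-+-] → (0, -0.4269, -1.77353)–(0.4269, -0.4269, -1.67144)  len=0.4389
  (v15,v17,v3) [--+] → (0.4269, -0.4269, 1.67144)–(0, -0.4269, 1.77353)  len=0.4389
  (v16,v0,v1) [-++] → (0.4269, -0.4269, -1.67144)–(1.57257, -0.4269, -1.01)  len=1.3229
  (v16,v1,v17) [-+-] → (1.57257, -0.4269, -1.01)–(1.57257, -0.4269, -0.31288)  len=0.6971
  (v17,v1,v2) [-++] → (1.57257, -0.4269, -0.31288)–(1.57257, -0.4269, 1.01)  len=1.3229
  (v17,v2,v3) [-++] → (1.57257, -0.4269, 1.01)–(0.4269, -0.4269, 1.67144)  len=1.3229

Chained into 1 loop(s):
  loop 1: 12 segments, perimeter = 11.0873
Total perimeter = 11.087

loops=1 perimeter=11.087


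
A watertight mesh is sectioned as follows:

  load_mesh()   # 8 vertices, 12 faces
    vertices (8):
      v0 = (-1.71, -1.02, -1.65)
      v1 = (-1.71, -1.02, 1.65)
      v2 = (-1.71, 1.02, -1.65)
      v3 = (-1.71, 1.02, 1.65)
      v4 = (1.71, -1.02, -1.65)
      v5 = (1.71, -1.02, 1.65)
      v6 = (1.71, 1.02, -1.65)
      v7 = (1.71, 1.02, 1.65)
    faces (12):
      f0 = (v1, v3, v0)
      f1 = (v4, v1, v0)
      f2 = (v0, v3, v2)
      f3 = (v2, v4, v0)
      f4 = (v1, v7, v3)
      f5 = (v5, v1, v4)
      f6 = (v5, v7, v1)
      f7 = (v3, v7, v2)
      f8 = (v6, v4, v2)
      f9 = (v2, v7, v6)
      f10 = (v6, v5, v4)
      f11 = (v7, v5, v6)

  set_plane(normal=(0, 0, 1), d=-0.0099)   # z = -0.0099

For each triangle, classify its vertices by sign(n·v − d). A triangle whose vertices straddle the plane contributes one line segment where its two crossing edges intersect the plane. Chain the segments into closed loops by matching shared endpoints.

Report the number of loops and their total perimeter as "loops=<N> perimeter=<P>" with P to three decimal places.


Straddling triangles (8 of 12):
  (v1,v3,v0) [++-] → (-1.71, -0.00612, -0.0099)–(-1.71, -1.02, -0.0099)  len=1.0139
  (v4,v1,v0) [-+-] → (0.01026, -1.02, -0.0099)–(-1.71, -1.02, -0.0099)  len=1.7203
  (v0,v3,v2) [-+-] → (-1.71, -0.00612, -0.0099)–(-1.71, 1.02, -0.0099)  len=1.0261
  (v5,v1,v4) [++-] → (0.01026, -1.02, -0.0099)–(1.71, -1.02, -0.0099)  len=1.6997
  (v3,v7,v2) [++-] → (-0.01026, 1.02, -0.0099)–(-1.71, 1.02, -0.0099)  len=1.6997
  (v2,v7,v6) [-+-] → (-0.01026, 1.02, -0.0099)–(1.71, 1.02, -0.0099)  len=1.7203
  (v6,v5,v4) [-+-] → (1.71, 0.00612, -0.0099)–(1.71, -1.02, -0.0099)  len=1.0261
  (v7,v5,v6) [++-] → (1.71, 0.00612, -0.0099)–(1.71, 1.02, -0.0099)  len=1.0139

Chained into 1 loop(s):
  loop 1: 8 segments, perimeter = 10.9200
Total perimeter = 10.920

loops=1 perimeter=10.920


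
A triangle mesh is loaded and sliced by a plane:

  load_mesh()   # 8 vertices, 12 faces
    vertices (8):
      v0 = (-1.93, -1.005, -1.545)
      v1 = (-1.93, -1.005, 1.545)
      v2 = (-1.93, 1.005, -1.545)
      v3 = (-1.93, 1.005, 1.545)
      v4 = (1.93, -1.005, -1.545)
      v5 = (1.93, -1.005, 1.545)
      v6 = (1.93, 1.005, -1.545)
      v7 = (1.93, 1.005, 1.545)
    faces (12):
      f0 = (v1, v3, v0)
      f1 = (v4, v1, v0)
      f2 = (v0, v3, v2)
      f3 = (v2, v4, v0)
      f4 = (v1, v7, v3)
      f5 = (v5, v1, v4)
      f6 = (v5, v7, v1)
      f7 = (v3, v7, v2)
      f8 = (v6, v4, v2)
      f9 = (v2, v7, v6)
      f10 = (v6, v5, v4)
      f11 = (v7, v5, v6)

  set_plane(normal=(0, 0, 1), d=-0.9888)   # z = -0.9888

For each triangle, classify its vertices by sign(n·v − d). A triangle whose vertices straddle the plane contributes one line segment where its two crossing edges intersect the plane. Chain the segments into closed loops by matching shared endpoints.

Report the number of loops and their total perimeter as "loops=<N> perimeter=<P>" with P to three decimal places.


loops=1 perimeter=11.740

Straddling triangles (8 of 12):
  (v1,v3,v0) [++-] → (-1.93, -0.6432, -0.9888)–(-1.93, -1.005, -0.9888)  len=0.3618
  (v4,v1,v0) [-+-] → (1.2352, -1.005, -0.9888)–(-1.93, -1.005, -0.9888)  len=3.1652
  (v0,v3,v2) [-+-] → (-1.93, -0.6432, -0.9888)–(-1.93, 1.005, -0.9888)  len=1.6482
  (v5,v1,v4) [++-] → (1.2352, -1.005, -0.9888)–(1.93, -1.005, -0.9888)  len=0.6948
  (v3,v7,v2) [++-] → (-1.2352, 1.005, -0.9888)–(-1.93, 1.005, -0.9888)  len=0.6948
  (v2,v7,v6) [-+-] → (-1.2352, 1.005, -0.9888)–(1.93, 1.005, -0.9888)  len=3.1652
  (v6,v5,v4) [-+-] → (1.93, 0.6432, -0.9888)–(1.93, -1.005, -0.9888)  len=1.6482
  (v7,v5,v6) [++-] → (1.93, 0.6432, -0.9888)–(1.93, 1.005, -0.9888)  len=0.3618

Chained into 1 loop(s):
  loop 1: 8 segments, perimeter = 11.7400
Total perimeter = 11.740


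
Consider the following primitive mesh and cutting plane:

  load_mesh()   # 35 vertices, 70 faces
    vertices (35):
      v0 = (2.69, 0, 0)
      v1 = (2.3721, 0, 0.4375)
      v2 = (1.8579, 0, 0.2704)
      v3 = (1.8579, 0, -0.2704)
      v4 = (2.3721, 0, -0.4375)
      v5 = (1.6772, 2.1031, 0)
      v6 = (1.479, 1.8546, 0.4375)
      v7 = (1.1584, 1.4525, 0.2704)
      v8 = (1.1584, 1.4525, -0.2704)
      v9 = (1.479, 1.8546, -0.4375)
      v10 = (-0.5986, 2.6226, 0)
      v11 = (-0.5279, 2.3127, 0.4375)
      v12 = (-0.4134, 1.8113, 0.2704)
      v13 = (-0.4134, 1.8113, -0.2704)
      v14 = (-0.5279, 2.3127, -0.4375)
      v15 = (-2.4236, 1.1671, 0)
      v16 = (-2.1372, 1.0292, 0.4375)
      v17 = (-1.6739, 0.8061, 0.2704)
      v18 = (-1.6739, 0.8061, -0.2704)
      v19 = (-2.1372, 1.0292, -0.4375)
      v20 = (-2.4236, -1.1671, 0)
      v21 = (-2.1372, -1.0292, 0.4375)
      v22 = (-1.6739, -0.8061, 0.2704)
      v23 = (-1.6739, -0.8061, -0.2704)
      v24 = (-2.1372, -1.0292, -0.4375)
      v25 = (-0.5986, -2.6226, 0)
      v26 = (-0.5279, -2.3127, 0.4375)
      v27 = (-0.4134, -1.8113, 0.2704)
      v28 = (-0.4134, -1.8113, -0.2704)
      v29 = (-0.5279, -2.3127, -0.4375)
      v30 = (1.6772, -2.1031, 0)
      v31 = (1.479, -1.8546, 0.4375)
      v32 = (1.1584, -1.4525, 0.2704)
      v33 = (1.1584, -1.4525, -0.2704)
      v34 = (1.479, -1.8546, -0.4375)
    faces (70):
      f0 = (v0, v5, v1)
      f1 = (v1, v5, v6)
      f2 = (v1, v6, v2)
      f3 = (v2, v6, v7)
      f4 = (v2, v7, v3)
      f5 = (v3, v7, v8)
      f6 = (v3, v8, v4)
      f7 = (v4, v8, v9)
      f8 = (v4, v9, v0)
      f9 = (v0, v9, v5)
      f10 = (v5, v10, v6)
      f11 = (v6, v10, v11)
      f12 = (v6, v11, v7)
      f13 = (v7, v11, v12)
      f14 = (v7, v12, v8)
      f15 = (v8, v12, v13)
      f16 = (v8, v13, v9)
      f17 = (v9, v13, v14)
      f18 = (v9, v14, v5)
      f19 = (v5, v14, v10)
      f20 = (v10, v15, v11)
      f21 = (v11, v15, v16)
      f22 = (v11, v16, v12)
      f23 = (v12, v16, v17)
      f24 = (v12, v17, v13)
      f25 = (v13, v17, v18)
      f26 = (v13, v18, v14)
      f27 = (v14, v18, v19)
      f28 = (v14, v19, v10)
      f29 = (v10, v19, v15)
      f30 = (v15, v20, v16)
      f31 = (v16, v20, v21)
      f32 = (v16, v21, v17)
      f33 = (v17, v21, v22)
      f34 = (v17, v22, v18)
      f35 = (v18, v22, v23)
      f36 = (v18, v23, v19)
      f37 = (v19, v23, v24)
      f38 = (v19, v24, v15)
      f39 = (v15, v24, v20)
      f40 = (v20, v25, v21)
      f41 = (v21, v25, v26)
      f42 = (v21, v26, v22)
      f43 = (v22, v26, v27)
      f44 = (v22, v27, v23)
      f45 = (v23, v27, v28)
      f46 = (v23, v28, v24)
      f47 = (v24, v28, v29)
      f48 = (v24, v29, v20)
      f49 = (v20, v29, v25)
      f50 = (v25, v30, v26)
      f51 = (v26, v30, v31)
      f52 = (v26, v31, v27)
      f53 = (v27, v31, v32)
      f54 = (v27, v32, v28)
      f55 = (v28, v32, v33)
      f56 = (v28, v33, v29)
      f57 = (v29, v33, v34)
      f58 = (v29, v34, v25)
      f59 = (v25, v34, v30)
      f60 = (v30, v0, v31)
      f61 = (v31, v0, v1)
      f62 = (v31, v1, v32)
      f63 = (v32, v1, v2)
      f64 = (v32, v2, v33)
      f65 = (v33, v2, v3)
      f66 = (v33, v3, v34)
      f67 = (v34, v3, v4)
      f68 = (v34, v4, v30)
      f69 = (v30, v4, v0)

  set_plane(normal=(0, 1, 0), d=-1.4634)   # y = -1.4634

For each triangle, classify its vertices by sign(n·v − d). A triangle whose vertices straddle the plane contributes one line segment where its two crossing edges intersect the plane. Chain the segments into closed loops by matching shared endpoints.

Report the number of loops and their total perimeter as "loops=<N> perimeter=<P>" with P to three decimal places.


loops=2 perimeter=6.121

Straddling triangles (22 of 70):
  (v20,v25,v21) [+-+] → (-2.05208, -1.4634, 0)–(-1.71793, -1.4634, 0.318282)  len=0.4615
  (v21,v25,v26) [+--] → (-1.71793, -1.4634, 0.318282)–(-1.59278, -1.4634, 0.4375)  len=0.1728
  (v21,v26,v22) [+-+] → (-1.59278, -1.4634, 0.4375)–(-1.17392, -1.4634, 0.343302)  len=0.4293
  (v22,v26,v27) [+--] → (-1.17392, -1.4634, 0.343302)–(-0.849659, -1.4634, 0.2704)  len=0.3324
  (v22,v27,v23) [+-+] → (-0.849659, -1.4634, 0.2704)–(-0.849659, -1.4634, 0.083229)  len=0.1872
  (v23,v27,v28) [+--] → (-0.849659, -1.4634, 0.083229)–(-0.849659, -1.4634, -0.2704)  len=0.3536
  (v23,v28,v24) [+-+] → (-0.849659, -1.4634, -0.2704)–(-1.18019, -1.4634, -0.344731)  len=0.3388
  (v24,v28,v29) [+--] → (-1.18019, -1.4634, -0.344731)–(-1.59278, -1.4634, -0.4375)  len=0.4229
  (v24,v29,v20) [+-+] → (-1.59278, -1.4634, -0.4375)–(-1.93329, -1.4634, -0.113156)  len=0.4703
  (v20,v29,v25) [+--] → (-1.93329, -1.4634, -0.113156)–(-2.05208, -1.4634, 0)  len=0.1641
  (v27,v31,v32) [--+] → (1.16709, -1.4634, 0.27493)–(1.11065, -1.4634, 0.2704)  len=0.0566
  (v27,v32,v28) [-+-] → (1.11065, -1.4634, 0.2704)–(1.11065, -1.4634, 0.253971)  len=0.0164
  (v28,v32,v33) [-++] → (1.11065, -1.4634, 0.253971)–(1.11065, -1.4634, -0.2704)  len=0.5244
  (v28,v33,v29) [-+-] → (1.11065, -1.4634, -0.2704)–(1.13703, -1.4634, -0.272517)  len=0.0265
  (v29,v33,v34) [-+-] → (1.13703, -1.4634, -0.272517)–(1.16709, -1.4634, -0.27493)  len=0.0302
  (v30,v0,v31) [-+-] → (1.98526, -1.4634, 0)–(1.73444, -1.4634, 0.345216)  len=0.4267
  (v31,v0,v1) [-++] → (1.73444, -1.4634, 0.345216)–(1.66739, -1.4634, 0.4375)  len=0.1141
  (v31,v1,v32) [-++] → (1.66739, -1.4634, 0.4375)–(1.16709, -1.4634, 0.27493)  len=0.5260
  (v33,v3,v34) [++-] → (1.55892, -1.4634, -0.402253)–(1.16709, -1.4634, -0.27493)  len=0.4120
  (v34,v3,v4) [-++] → (1.55892, -1.4634, -0.402253)–(1.66739, -1.4634, -0.4375)  len=0.1140
  (v34,v4,v30) [-+-] → (1.66739, -1.4634, -0.4375)–(1.88857, -1.4634, -0.133074)  len=0.3763
  (v30,v4,v0) [-++] → (1.88857, -1.4634, -0.133074)–(1.98526, -1.4634, 0)  len=0.1645

Chained into 2 loop(s):
  loop 1: 10 segments, perimeter = 3.3328
  loop 2: 12 segments, perimeter = 2.7877
Total perimeter = 6.121


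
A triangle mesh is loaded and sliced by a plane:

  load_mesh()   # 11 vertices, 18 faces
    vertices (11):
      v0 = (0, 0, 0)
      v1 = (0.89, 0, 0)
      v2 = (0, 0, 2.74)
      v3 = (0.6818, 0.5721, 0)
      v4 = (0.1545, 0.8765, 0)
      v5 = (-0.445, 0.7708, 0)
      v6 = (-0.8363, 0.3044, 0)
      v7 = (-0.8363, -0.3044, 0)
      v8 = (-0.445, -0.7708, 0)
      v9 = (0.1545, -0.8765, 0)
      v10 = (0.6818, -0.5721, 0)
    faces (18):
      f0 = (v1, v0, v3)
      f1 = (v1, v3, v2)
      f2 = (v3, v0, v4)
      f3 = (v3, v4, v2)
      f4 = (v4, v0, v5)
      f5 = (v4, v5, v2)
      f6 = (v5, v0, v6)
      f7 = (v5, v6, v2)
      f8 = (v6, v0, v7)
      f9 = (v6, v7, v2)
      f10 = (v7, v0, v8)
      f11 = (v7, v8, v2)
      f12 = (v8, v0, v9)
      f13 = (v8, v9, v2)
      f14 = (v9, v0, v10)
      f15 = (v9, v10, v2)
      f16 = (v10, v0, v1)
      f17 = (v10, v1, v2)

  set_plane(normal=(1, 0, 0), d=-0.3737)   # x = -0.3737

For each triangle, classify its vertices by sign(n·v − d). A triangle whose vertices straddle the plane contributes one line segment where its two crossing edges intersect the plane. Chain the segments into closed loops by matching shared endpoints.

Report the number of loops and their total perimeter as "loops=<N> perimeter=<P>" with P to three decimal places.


loops=1 perimeter=5.142

Straddling triangles (10 of 18):
  (v4,v0,v5) [++-] → (-0.3737, 0.647299, 0)–(-0.3737, 0.783371, 0)  len=0.1361
  (v4,v5,v2) [+-+] → (-0.3737, 0.783371, 0)–(-0.3737, 0.647299, 0.439016)  len=0.4596
  (v5,v0,v6) [-+-] → (-0.3737, 0.647299, 0)–(-0.3737, 0.136021, 0)  len=0.5113
  (v5,v6,v2) [--+] → (-0.3737, 0.136021, 1.51563)–(-0.3737, 0.647299, 0.439016)  len=1.1919
  (v6,v0,v7) [-+-] → (-0.3737, 0.136021, 0)–(-0.3737, -0.136021, 0)  len=0.2720
  (v6,v7,v2) [--+] → (-0.3737, -0.136021, 1.51563)–(-0.3737, 0.136021, 1.51563)  len=0.2720
  (v7,v0,v8) [-+-] → (-0.3737, -0.136021, 0)–(-0.3737, -0.647299, 0)  len=0.5113
  (v7,v8,v2) [--+] → (-0.3737, -0.647299, 0.439016)–(-0.3737, -0.136021, 1.51563)  len=1.1919
  (v8,v0,v9) [-++] → (-0.3737, -0.647299, 0)–(-0.3737, -0.783371, 0)  len=0.1361
  (v8,v9,v2) [-++] → (-0.3737, -0.783371, 0)–(-0.3737, -0.647299, 0.439016)  len=0.4596

Chained into 1 loop(s):
  loop 1: 10 segments, perimeter = 5.1417
Total perimeter = 5.142


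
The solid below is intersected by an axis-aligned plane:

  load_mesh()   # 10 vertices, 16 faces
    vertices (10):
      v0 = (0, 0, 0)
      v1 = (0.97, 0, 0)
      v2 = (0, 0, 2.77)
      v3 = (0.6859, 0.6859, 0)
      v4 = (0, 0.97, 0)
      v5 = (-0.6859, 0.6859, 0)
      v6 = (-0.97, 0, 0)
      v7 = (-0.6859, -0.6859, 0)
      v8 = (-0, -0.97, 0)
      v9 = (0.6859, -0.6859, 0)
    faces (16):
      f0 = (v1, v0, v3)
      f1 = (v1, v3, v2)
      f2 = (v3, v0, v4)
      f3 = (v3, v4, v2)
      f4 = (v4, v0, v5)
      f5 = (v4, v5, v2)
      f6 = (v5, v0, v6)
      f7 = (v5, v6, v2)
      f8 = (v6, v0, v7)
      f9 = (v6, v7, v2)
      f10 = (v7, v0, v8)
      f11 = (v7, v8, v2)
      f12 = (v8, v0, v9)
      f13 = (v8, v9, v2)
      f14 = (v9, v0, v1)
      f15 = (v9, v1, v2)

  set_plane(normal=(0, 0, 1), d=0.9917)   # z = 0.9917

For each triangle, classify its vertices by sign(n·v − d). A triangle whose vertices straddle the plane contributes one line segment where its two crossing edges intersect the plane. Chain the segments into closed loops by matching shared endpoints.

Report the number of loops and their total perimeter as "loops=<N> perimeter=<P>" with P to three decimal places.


Straddling triangles (8 of 16):
  (v1,v3,v2) [--+] → (0.440338, 0.440338, 0.9917)–(0.622726, 0, 0.9917)  len=0.4766
  (v3,v4,v2) [--+] → (0, 0.622726, 0.9917)–(0.440338, 0.440338, 0.9917)  len=0.4766
  (v4,v5,v2) [--+] → (-0.440338, 0.440338, 0.9917)–(0, 0.622726, 0.9917)  len=0.4766
  (v5,v6,v2) [--+] → (-0.622726, 0, 0.9917)–(-0.440338, 0.440338, 0.9917)  len=0.4766
  (v6,v7,v2) [--+] → (-0.440338, -0.440338, 0.9917)–(-0.622726, 0, 0.9917)  len=0.4766
  (v7,v8,v2) [--+] → (0, -0.622726, 0.9917)–(-0.440338, -0.440338, 0.9917)  len=0.4766
  (v8,v9,v2) [--+] → (0.440338, -0.440338, 0.9917)–(0, -0.622726, 0.9917)  len=0.4766
  (v9,v1,v2) [--+] → (0.622726, 0, 0.9917)–(0.440338, -0.440338, 0.9917)  len=0.4766

Chained into 1 loop(s):
  loop 1: 8 segments, perimeter = 3.8129
Total perimeter = 3.813

loops=1 perimeter=3.813


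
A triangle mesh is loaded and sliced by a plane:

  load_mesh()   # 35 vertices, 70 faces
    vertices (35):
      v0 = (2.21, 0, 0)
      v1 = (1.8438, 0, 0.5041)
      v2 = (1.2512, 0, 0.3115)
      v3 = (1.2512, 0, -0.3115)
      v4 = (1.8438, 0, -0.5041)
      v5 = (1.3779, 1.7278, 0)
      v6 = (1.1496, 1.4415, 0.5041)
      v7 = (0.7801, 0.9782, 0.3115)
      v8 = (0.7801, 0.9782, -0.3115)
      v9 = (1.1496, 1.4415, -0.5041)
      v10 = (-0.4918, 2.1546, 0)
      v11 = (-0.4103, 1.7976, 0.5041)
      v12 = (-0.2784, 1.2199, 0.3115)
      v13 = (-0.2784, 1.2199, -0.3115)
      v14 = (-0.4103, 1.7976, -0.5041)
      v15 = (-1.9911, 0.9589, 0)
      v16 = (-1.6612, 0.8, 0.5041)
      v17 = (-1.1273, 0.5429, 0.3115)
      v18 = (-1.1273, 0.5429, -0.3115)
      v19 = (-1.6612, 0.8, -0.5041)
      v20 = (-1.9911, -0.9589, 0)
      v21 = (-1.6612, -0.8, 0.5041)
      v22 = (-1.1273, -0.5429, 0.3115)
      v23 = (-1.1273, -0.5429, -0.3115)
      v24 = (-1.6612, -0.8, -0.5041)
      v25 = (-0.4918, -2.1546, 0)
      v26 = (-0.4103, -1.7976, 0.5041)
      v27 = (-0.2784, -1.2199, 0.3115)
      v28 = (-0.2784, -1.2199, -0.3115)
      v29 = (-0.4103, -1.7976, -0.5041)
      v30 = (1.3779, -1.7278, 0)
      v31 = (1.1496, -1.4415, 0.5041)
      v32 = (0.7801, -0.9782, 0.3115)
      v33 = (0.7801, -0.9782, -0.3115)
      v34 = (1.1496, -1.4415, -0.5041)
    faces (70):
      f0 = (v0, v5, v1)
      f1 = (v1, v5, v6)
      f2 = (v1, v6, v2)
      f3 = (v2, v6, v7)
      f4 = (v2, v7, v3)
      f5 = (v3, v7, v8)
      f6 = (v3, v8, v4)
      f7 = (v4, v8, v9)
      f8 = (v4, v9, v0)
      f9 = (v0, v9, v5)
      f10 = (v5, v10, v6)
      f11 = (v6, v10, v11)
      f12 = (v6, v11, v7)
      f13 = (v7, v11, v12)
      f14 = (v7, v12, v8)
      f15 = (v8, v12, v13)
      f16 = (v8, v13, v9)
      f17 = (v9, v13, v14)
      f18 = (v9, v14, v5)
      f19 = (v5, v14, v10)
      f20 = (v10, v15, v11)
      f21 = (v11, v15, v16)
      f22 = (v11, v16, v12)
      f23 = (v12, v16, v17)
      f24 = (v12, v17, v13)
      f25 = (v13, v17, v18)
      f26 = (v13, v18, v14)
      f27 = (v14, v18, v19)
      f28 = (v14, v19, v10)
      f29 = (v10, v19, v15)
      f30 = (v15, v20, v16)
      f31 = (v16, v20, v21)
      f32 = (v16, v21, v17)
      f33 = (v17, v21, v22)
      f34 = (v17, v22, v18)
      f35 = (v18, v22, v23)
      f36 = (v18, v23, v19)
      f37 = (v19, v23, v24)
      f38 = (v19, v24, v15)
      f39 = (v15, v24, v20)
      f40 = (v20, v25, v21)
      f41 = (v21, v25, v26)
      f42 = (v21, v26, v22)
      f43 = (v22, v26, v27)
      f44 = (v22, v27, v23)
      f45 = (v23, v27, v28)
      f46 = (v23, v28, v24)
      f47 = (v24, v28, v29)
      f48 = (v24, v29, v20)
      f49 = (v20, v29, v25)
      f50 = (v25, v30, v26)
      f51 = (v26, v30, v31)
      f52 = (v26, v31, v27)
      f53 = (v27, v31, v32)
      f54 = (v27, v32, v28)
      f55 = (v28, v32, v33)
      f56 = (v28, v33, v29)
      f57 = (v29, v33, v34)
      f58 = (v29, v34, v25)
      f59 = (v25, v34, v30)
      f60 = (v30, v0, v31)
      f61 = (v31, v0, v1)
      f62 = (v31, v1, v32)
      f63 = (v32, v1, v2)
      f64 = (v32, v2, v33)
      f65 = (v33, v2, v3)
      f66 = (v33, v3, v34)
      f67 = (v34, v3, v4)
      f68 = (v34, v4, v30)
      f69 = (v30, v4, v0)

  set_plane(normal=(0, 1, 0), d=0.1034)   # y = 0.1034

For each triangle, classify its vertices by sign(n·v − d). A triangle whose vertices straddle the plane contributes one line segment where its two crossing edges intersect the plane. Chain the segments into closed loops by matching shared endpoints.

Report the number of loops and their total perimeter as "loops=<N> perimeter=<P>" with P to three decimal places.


Straddling triangles (20 of 70):
  (v0,v5,v1) [-+-] → (2.1602, 0.1034, 0)–(1.81592, 0.1034, 0.473932)  len=0.5858
  (v1,v5,v6) [-++] → (1.81592, 0.1034, 0.473932)–(1.794, 0.1034, 0.5041)  len=0.0373
  (v1,v6,v2) [-+-] → (1.794, 0.1034, 0.5041)–(1.24391, 0.1034, 0.325315)  len=0.5784
  (v2,v6,v7) [-++] → (1.24391, 0.1034, 0.325315)–(1.2014, 0.1034, 0.3115)  len=0.0447
  (v2,v7,v3) [-+-] → (1.2014, 0.1034, 0.3115)–(1.2014, 0.1034, -0.245646)  len=0.5571
  (v3,v7,v8) [-++] → (1.2014, 0.1034, -0.245646)–(1.2014, 0.1034, -0.3115)  len=0.0659
  (v3,v8,v4) [-+-] → (1.2014, 0.1034, -0.3115)–(1.73136, 0.1034, -0.483741)  len=0.5572
  (v4,v8,v9) [-++] → (1.73136, 0.1034, -0.483741)–(1.794, 0.1034, -0.5041)  len=0.0659
  (v4,v9,v0) [-+-] → (1.794, 0.1034, -0.5041)–(2.13394, 0.1034, -0.0361595)  len=0.5784
  (v0,v9,v5) [-++] → (2.13394, 0.1034, -0.0361595)–(2.1602, 0.1034, 0)  len=0.0447
  (v15,v20,v16) [+-+] → (-1.9911, 0.1034, 0)–(-1.79185, 0.1034, 0.304455)  len=0.3639
  (v16,v20,v21) [+--] → (-1.79185, 0.1034, 0.304455)–(-1.6612, 0.1034, 0.5041)  len=0.2386
  (v16,v21,v17) [+-+] → (-1.6612, 0.1034, 0.5041)–(-1.30203, 0.1034, 0.374534)  len=0.3818
  (v17,v21,v22) [+--] → (-1.30203, 0.1034, 0.374534)–(-1.1273, 0.1034, 0.3115)  len=0.1858
  (v17,v22,v18) [+-+] → (-1.1273, 0.1034, 0.3115)–(-1.1273, 0.1034, -0.0593279)  len=0.3708
  (v18,v22,v23) [+--] → (-1.1273, 0.1034, -0.0593279)–(-1.1273, 0.1034, -0.3115)  len=0.2522
  (v18,v23,v19) [+-+] → (-1.1273, 0.1034, -0.3115)–(-1.38425, 0.1034, -0.404193)  len=0.2732
  (v19,v23,v24) [+--] → (-1.38425, 0.1034, -0.404193)–(-1.6612, 0.1034, -0.5041)  len=0.2944
  (v19,v24,v15) [+-+] → (-1.6612, 0.1034, -0.5041)–(-1.83064, 0.1034, -0.245186)  len=0.3094
  (v15,v24,v20) [+--] → (-1.83064, 0.1034, -0.245186)–(-1.9911, 0.1034, 0)  len=0.2930

Chained into 2 loop(s):
  loop 1: 10 segments, perimeter = 3.1154
  loop 2: 10 segments, perimeter = 2.9631
Total perimeter = 6.078

loops=2 perimeter=6.078
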